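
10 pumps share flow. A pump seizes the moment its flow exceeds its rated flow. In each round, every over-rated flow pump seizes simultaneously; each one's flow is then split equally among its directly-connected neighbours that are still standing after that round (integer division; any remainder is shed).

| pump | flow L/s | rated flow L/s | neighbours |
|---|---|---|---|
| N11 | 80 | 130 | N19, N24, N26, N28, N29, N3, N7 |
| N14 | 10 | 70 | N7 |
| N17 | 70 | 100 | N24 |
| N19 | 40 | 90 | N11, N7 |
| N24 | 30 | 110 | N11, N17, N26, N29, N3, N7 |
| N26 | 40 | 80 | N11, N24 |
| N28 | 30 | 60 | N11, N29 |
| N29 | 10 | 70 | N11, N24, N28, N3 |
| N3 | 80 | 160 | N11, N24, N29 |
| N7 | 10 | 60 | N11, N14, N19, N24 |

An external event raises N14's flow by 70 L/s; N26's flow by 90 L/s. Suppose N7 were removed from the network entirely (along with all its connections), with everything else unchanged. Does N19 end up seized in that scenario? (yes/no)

With N7 removed:
Round 1 — N14 at 80 > 70; N26 at 130 > 80. N14, N26 seize.
  N14 sheds 80 L/s: no online neighbours, lost.
  N26 sheds 130 L/s to N11, N24: 65 each.
    N11: 80+65 = 145 > 130
    N24: 30+65 = 95 ≤ 110
Round 2 — N11 seizes.
  N11 sheds 145 L/s to N19, N24, N28, N29, N3: 29 each.
    N19: 40+29 = 69 ≤ 90
    N24: 95+29 = 124 > 110
    N28: 30+29 = 59 ≤ 60
    N29: 10+29 = 39 ≤ 70
    N3: 80+29 = 109 ≤ 160
Round 3 — N24 seizes.
  N24 sheds 124 L/s to N17, N29, N3: 41 each (1 lost).
    N17: 70+41 = 111 > 100
    N29: 39+41 = 80 > 70
    N3: 109+41 = 150 ≤ 160
Round 4 — N17, N29 seize.
  N17 sheds 111 L/s: no online neighbours, lost.
  N29 sheds 80 L/s to N28, N3: 40 each.
    N28: 59+40 = 99 > 60
    N3: 150+40 = 190 > 160
Round 5 — N28, N3 seize.
  N28 sheds 99 L/s: no online neighbours, lost.
  N3 sheds 190 L/s: no online neighbours, lost.
No further seizures.

no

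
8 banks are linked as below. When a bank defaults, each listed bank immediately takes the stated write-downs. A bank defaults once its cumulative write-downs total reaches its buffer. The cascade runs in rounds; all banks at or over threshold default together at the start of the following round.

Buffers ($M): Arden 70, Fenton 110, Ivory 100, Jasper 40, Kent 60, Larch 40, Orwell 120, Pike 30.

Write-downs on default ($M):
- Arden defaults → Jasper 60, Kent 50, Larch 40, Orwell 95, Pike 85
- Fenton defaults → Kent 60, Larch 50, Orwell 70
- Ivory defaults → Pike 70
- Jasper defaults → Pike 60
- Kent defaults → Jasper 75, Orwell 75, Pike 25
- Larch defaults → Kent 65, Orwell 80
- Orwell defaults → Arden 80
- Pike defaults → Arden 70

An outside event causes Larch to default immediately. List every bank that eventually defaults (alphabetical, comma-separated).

Round 1 — Larch defaults (initial).
  Kent: +65 → 65 ≥ 60
  Orwell: +80 → 80 < 120
Round 2 — Kent defaults.
  Jasper: +75 → 75 ≥ 40
  Orwell: +75 → 155 ≥ 120
  Pike: +25 → 25 < 30
Round 3 — Jasper, Orwell default.
  Arden: +80 → 80 ≥ 70
  Pike: +60 → 85 ≥ 30
Round 4 — Arden, Pike default.
No further defaults.

Arden, Jasper, Kent, Larch, Orwell, Pike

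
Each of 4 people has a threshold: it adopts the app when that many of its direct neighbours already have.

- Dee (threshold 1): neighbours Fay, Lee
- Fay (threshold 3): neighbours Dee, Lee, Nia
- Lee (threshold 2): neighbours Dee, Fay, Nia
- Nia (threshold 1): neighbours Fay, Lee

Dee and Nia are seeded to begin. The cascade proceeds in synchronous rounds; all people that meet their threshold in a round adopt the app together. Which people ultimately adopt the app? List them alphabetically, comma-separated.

Dee, Fay, Lee, Nia

Round 1 — Dee, Nia adopt the app (initial).
Round 2 — checking thresholds:
  Fay: 2 of 3 neighbours < 3, below threshold.
  Lee: 2 of 3 neighbours ≥ 2, adopts the app.
Round 3 — checking thresholds:
  Fay: 3 of 3 neighbours ≥ 3, adopts the app.
Round 4 — no new adoptions; cascade stops.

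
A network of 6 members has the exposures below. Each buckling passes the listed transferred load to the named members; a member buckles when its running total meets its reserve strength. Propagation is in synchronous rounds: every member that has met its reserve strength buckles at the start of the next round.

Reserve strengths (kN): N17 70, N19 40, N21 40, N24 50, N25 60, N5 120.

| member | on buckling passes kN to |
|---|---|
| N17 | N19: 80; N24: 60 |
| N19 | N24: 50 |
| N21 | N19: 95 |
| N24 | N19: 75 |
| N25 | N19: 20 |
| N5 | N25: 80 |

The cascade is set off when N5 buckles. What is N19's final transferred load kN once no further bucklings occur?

Round 1 — N5 buckles (initial).
  N25: +80 → 80 ≥ 60
Round 2 — N25 buckles.
  N19: +20 → 20 < 40
No further bucklings.

20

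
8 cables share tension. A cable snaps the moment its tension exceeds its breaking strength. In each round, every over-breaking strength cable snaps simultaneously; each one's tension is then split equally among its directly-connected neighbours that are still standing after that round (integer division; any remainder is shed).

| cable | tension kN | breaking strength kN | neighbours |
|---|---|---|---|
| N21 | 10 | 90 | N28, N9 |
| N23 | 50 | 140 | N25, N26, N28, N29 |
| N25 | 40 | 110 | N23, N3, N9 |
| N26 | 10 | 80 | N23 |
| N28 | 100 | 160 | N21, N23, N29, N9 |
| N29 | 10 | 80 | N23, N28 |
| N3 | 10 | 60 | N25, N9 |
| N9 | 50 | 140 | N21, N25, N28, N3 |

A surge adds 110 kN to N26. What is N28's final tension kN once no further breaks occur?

Round 1 — N26 at 120 > 80. N26 snaps.
  N26 sheds 120 kN to N23: 120 each.
    N23: 50+120 = 170 > 140
Round 2 — N23 snaps.
  N23 sheds 170 kN to N25, N28, N29: 56 each (2 lost).
    N25: 40+56 = 96 ≤ 110
    N28: 100+56 = 156 ≤ 160
    N29: 10+56 = 66 ≤ 80
No further breaks.

156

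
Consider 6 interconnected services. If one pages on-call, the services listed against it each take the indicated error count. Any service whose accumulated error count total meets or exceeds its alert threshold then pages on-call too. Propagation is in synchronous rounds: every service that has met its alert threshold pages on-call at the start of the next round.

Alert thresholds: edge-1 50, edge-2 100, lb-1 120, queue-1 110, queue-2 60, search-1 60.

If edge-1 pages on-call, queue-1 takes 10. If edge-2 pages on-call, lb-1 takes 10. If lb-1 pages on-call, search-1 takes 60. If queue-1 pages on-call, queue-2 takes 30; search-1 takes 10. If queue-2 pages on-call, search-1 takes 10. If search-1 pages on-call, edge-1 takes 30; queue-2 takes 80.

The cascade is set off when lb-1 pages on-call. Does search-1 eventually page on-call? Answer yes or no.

yes

Round 1 — lb-1 pages on-call (initial).
  search-1: +60 → 60 ≥ 60
Round 2 — search-1 pages on-call.
  edge-1: +30 → 30 < 50
  queue-2: +80 → 80 ≥ 60
Round 3 — queue-2 pages on-call.
No further pages.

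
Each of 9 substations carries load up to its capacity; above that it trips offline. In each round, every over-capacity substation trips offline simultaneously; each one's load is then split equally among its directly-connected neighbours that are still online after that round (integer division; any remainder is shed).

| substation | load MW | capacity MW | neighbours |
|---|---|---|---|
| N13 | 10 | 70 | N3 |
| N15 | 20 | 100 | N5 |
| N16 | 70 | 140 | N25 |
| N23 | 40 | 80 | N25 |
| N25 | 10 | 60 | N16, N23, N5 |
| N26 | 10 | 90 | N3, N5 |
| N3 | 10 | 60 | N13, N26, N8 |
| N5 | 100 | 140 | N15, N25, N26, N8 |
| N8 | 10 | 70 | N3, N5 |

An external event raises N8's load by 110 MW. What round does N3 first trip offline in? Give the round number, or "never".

Round 1 — N8 at 120 > 70. N8 trips offline.
  N8 sheds 120 MW to N3, N5: 60 each.
    N3: 10+60 = 70 > 60
    N5: 100+60 = 160 > 140
Round 2 — N3, N5 trip offline.
  N3 sheds 70 MW to N13, N26: 35 each.
    N13: 10+35 = 45 ≤ 70
    N26: 10+35 = 45 ≤ 90
  N5 sheds 160 MW to N15, N25, N26: 53 each (1 lost).
    N15: 20+53 = 73 ≤ 100
    N25: 10+53 = 63 > 60
    N26: 45+53 = 98 > 90
Round 3 — N25, N26 trip offline.
  N25 sheds 63 MW to N16, N23: 31 each (1 lost).
    N16: 70+31 = 101 ≤ 140
    N23: 40+31 = 71 ≤ 80
  N26 sheds 98 MW: no online neighbours, lost.
No further trips.

2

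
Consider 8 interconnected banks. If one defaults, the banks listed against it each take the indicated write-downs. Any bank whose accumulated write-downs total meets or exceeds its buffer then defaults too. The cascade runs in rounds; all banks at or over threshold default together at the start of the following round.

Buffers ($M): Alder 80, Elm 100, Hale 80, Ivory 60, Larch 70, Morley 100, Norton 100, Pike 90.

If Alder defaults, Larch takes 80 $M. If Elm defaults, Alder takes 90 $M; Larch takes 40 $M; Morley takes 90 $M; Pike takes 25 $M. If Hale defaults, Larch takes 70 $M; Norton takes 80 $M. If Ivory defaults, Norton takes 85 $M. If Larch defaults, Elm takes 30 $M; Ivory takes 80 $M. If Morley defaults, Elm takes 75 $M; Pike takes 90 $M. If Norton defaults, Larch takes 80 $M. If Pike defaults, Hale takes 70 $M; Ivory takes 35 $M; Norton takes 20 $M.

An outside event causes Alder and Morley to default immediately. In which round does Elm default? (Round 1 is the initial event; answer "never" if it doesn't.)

3

Round 1 — Alder, Morley default (initial).
  Elm: +75 → 75 < 100
  Larch: +80 → 80 ≥ 70
  Pike: +90 → 90 ≥ 90
Round 2 — Larch, Pike default.
  Elm: +30 → 105 ≥ 100
  Hale: +70 → 70 < 80
  Ivory: +80+35 → 115 ≥ 60
  Norton: +20 → 20 < 100
Round 3 — Elm, Ivory default.
  Norton: +85 → 105 ≥ 100
Round 4 — Norton defaults.
No further defaults.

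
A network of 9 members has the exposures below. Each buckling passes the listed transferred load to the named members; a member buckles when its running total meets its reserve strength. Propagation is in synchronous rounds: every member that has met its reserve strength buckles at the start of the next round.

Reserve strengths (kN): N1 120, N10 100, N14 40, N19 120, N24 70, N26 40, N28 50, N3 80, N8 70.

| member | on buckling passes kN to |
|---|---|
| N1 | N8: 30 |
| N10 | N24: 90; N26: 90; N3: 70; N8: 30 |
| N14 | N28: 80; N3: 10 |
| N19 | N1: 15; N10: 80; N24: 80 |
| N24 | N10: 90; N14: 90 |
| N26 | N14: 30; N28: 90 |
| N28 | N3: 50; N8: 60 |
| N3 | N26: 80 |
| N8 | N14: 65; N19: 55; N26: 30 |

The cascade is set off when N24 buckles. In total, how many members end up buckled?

Round 1 — N24 buckles (initial).
  N10: +90 → 90 < 100
  N14: +90 → 90 ≥ 40
Round 2 — N14 buckles.
  N28: +80 → 80 ≥ 50
  N3: +10 → 10 < 80
Round 3 — N28 buckles.
  N3: +50 → 60 < 80
  N8: +60 → 60 < 70
No further bucklings.

3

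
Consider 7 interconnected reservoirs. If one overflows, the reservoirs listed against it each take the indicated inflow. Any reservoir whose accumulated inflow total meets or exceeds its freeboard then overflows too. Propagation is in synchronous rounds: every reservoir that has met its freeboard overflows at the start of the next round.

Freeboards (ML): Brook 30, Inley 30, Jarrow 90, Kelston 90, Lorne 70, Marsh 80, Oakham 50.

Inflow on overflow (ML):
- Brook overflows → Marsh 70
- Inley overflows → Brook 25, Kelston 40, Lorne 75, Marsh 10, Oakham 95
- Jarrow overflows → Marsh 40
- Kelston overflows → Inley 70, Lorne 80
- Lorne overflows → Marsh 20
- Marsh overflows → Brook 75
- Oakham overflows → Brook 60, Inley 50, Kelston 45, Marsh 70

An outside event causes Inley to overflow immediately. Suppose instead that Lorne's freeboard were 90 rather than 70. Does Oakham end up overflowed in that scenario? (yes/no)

yes

With Lorne's freeboard at 90:
Round 1 — Inley overflows (initial).
  Brook: +25 → 25 < 30
  Kelston: +40 → 40 < 90
  Lorne: +75 → 75 < 90
  Marsh: +10 → 10 < 80
  Oakham: +95 → 95 ≥ 50
Round 2 — Oakham overflows.
  Brook: +60 → 85 ≥ 30
  Kelston: +45 → 85 < 90
  Marsh: +70 → 80 ≥ 80
Round 3 — Brook, Marsh overflow.
No further overflows.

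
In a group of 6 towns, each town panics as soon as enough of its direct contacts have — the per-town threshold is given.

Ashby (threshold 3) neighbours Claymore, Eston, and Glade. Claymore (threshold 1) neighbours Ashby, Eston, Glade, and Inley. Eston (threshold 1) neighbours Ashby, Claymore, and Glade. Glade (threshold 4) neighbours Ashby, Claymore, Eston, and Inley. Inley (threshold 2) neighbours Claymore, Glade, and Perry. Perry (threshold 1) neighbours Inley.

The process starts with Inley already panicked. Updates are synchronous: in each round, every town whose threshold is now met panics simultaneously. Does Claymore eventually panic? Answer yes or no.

Round 1 — Inley panics (initial).
Round 2 — checking thresholds:
  Claymore: 1 of 4 neighbours ≥ 1, panics.
  Glade: 1 of 4 neighbours < 4, not yet.
  Perry: 1 of 1 neighbours ≥ 1, panics.
Round 3 — checking thresholds:
  Ashby: 1 of 3 neighbours < 3, not yet.
  Eston: 1 of 3 neighbours ≥ 1, panics.
  Glade: 2 of 4 neighbours < 4, not yet.
Round 4 — no new panics; cascade stops.

yes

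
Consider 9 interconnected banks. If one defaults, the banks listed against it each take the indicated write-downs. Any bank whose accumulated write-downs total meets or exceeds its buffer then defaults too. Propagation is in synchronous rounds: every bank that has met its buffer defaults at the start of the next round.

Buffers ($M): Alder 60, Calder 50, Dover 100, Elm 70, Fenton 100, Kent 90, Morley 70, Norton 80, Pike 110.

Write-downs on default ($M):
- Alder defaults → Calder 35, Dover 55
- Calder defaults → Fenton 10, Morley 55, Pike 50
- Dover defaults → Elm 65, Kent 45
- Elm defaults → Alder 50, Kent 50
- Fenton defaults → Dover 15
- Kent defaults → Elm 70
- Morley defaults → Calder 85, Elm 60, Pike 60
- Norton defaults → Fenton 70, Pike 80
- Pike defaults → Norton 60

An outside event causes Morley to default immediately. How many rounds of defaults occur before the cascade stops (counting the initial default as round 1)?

3

Round 1 — Morley defaults (initial).
  Calder: +85 → 85 ≥ 50
  Elm: +60 → 60 < 70
  Pike: +60 → 60 < 110
Round 2 — Calder defaults.
  Fenton: +10 → 10 < 100
  Pike: +50 → 110 ≥ 110
Round 3 — Pike defaults.
  Norton: +60 → 60 < 80
No further defaults.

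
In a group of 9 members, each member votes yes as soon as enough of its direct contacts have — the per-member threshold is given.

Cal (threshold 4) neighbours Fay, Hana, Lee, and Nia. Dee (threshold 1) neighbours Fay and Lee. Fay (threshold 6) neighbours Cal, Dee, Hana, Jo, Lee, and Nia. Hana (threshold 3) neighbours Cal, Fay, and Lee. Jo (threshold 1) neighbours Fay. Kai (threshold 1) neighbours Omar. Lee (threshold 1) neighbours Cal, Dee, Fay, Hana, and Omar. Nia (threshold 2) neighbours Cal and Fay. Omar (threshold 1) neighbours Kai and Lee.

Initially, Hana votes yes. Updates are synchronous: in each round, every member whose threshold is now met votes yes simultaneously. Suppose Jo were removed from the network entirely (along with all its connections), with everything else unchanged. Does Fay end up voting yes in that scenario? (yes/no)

no

With Jo removed:
Round 1 — Hana votes yes (initial).
Round 2 — checking thresholds:
  Cal: 1 of 4 neighbours < 4, below threshold.
  Fay: 1 of 5 neighbours < 6, below threshold.
  Lee: 1 of 5 neighbours ≥ 1, votes yes.
Round 3 — checking thresholds:
  Cal: 2 of 4 neighbours < 4, below threshold.
  Dee: 1 of 2 neighbours ≥ 1, votes yes.
  Fay: 2 of 5 neighbours < 6, below threshold.
  Omar: 1 of 2 neighbours ≥ 1, votes yes.
Round 4 — checking thresholds:
  Cal: 2 of 4 neighbours < 4, below threshold.
  Fay: 3 of 5 neighbours < 6, below threshold.
  Kai: 1 of 1 neighbours ≥ 1, votes yes.
Round 5 — no new yes votes; cascade stops.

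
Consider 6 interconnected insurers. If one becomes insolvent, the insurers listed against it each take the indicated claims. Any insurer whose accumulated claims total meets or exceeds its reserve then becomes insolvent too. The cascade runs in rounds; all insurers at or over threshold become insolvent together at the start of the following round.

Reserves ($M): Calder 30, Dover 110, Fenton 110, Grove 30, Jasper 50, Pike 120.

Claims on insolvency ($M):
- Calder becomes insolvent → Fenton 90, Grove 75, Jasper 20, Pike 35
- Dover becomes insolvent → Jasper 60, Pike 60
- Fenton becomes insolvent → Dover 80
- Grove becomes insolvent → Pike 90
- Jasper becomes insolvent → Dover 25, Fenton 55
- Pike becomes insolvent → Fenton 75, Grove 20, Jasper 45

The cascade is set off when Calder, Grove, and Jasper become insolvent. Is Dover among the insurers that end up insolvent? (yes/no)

no

Round 1 — Calder, Grove, Jasper become insolvent (initial).
  Dover: +25 → 25 < 110
  Fenton: +90+55 → 145 ≥ 110
  Pike: +35+90 → 125 ≥ 120
Round 2 — Fenton, Pike become insolvent.
  Dover: +80 → 105 < 110
No further insolvencies.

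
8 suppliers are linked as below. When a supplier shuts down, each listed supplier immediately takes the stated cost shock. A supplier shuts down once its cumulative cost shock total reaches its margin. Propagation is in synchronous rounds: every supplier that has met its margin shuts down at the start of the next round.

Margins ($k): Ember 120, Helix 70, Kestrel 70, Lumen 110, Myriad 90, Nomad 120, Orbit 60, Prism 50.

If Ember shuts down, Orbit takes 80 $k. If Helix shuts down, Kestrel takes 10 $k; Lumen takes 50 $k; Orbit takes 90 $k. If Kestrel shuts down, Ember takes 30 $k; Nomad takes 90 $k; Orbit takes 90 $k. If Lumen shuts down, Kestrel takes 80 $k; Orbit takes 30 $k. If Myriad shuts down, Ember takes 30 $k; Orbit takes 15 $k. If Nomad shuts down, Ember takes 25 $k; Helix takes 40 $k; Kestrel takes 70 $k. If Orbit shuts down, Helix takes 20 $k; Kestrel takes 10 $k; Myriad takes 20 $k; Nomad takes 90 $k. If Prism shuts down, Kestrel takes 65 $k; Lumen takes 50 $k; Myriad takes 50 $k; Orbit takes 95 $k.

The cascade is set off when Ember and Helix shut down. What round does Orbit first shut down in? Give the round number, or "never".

Round 1 — Ember, Helix shut down (initial).
  Kestrel: +10 → 10 < 70
  Lumen: +50 → 50 < 110
  Orbit: +80+90 → 170 ≥ 60
Round 2 — Orbit shuts down.
  Kestrel: +10 → 20 < 70
  Myriad: +20 → 20 < 90
  Nomad: +90 → 90 < 120
No further shutdowns.

2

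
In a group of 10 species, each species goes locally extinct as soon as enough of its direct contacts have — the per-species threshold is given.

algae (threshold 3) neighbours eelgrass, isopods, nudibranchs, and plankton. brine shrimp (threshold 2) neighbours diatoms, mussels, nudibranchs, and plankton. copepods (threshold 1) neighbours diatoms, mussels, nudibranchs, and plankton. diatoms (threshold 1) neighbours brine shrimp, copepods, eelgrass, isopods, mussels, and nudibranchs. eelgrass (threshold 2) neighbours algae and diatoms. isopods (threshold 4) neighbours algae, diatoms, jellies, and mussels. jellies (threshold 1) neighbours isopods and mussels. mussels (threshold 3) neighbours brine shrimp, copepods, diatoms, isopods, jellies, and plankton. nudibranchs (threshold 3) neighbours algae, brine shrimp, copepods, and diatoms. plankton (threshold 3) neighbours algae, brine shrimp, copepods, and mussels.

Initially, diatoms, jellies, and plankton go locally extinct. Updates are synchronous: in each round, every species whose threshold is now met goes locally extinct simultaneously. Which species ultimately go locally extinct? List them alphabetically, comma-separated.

brine shrimp, copepods, diatoms, jellies, mussels, nudibranchs, plankton

Round 1 — diatoms, jellies, plankton go locally extinct (initial).
Round 2 — checking thresholds:
  algae: 1 of 4 neighbours < 3, not yet.
  brine shrimp: 2 of 4 neighbours ≥ 2, goes locally extinct.
  copepods: 2 of 4 neighbours ≥ 1, goes locally extinct.
  eelgrass: 1 of 2 neighbours < 2, not yet.
  isopods: 2 of 4 neighbours < 4, not yet.
  mussels: 3 of 6 neighbours ≥ 3, goes locally extinct.
  nudibranchs: 1 of 4 neighbours < 3, not yet.
Round 3 — checking thresholds:
  algae: 1 of 4 neighbours < 3, not yet.
  eelgrass: 1 of 2 neighbours < 2, not yet.
  isopods: 3 of 4 neighbours < 4, not yet.
  nudibranchs: 3 of 4 neighbours ≥ 3, goes locally extinct.
Round 4 — no new extinctions; cascade stops.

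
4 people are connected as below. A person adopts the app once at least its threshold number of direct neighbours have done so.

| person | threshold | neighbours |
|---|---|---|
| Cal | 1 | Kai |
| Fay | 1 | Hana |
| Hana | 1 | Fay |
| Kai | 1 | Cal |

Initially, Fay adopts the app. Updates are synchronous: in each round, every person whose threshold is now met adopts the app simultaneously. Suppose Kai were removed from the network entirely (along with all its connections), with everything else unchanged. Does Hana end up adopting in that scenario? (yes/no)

yes

With Kai removed:
Round 1 — Fay adopts the app (initial).
Round 2 — checking thresholds:
  Hana: 1 of 1 neighbours ≥ 1, adopts the app.
Round 3 — no new adoptions; cascade stops.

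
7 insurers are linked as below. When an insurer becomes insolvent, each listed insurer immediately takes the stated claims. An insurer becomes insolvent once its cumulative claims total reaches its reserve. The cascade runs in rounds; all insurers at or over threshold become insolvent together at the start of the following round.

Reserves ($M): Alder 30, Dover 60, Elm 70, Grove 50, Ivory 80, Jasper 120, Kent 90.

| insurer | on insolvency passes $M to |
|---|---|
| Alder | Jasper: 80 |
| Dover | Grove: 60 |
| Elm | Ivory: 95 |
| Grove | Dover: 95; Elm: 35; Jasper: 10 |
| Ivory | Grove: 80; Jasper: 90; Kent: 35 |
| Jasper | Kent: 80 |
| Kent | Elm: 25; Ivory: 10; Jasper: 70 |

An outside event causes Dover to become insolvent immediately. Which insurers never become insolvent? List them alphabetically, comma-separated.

Round 1 — Dover becomes insolvent (initial).
  Grove: +60 → 60 ≥ 50
Round 2 — Grove becomes insolvent.
  Elm: +35 → 35 < 70
  Jasper: +10 → 10 < 120
No further insolvencies.

Alder, Elm, Ivory, Jasper, Kent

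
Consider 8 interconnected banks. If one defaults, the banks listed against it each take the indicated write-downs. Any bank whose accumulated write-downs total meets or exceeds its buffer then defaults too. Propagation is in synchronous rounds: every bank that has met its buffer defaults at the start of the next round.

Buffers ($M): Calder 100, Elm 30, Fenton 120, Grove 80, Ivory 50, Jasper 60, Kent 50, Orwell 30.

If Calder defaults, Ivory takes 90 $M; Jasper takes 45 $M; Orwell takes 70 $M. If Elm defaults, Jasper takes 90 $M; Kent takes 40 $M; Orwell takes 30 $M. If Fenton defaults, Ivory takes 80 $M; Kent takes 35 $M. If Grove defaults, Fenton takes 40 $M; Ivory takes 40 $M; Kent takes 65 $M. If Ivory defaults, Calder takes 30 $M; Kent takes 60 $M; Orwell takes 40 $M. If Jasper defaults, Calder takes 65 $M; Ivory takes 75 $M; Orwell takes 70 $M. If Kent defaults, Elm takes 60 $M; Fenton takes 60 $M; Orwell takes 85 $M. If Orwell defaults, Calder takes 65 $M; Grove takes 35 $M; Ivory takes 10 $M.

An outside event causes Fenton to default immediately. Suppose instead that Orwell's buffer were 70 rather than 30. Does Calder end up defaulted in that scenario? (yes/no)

yes

With Orwell's buffer at 70:
Round 1 — Fenton defaults (initial).
  Ivory: +80 → 80 ≥ 50
  Kent: +35 → 35 < 50
Round 2 — Ivory defaults.
  Calder: +30 → 30 < 100
  Kent: +60 → 95 ≥ 50
  Orwell: +40 → 40 < 70
Round 3 — Kent defaults.
  Elm: +60 → 60 ≥ 30
  Orwell: +85 → 125 ≥ 70
Round 4 — Elm, Orwell default.
  Calder: +65 → 95 < 100
  Grove: +35 → 35 < 80
  Jasper: +90 → 90 ≥ 60
Round 5 — Jasper defaults.
  Calder: +65 → 160 ≥ 100
Round 6 — Calder defaults.
No further defaults.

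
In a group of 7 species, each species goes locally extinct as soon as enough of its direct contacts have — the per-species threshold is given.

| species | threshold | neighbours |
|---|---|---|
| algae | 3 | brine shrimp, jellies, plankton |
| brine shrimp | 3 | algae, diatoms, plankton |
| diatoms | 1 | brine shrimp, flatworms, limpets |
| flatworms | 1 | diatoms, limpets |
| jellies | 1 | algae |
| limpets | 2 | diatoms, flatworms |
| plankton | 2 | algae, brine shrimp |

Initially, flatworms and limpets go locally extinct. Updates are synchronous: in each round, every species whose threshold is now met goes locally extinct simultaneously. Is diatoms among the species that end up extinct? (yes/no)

Round 1 — flatworms, limpets go locally extinct (initial).
Round 2 — checking thresholds:
  diatoms: 2 of 3 neighbours ≥ 1, goes locally extinct.
Round 3 — no new extinctions; cascade stops.

yes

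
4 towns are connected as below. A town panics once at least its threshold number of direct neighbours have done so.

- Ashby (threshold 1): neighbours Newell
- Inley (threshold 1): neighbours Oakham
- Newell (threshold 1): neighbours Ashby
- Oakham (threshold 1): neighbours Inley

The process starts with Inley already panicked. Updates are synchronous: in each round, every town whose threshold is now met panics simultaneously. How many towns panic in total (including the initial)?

Round 1 — Inley panics (initial).
Round 2 — checking thresholds:
  Oakham: 1 of 1 neighbours ≥ 1, panics.
Round 3 — no new panics; cascade stops.

2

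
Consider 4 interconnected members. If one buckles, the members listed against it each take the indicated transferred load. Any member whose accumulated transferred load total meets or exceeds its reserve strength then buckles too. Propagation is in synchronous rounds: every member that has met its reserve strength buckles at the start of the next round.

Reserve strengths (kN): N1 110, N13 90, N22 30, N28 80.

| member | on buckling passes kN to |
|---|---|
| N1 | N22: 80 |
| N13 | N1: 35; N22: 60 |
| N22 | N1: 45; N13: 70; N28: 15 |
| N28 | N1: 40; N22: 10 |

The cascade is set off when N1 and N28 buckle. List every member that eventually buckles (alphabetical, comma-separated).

N1, N22, N28

Round 1 — N1, N28 buckle (initial).
  N22: +80+10 → 90 ≥ 30
Round 2 — N22 buckles.
  N13: +70 → 70 < 90
No further bucklings.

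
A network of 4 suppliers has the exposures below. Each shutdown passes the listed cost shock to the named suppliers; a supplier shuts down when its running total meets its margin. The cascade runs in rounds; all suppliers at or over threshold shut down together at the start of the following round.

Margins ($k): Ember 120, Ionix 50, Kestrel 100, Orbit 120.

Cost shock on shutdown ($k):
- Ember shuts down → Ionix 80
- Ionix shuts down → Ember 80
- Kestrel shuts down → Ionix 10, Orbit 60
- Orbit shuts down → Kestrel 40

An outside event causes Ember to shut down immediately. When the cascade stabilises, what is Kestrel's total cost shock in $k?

Round 1 — Ember shuts down (initial).
  Ionix: +80 → 80 ≥ 50
Round 2 — Ionix shuts down.
No further shutdowns.

0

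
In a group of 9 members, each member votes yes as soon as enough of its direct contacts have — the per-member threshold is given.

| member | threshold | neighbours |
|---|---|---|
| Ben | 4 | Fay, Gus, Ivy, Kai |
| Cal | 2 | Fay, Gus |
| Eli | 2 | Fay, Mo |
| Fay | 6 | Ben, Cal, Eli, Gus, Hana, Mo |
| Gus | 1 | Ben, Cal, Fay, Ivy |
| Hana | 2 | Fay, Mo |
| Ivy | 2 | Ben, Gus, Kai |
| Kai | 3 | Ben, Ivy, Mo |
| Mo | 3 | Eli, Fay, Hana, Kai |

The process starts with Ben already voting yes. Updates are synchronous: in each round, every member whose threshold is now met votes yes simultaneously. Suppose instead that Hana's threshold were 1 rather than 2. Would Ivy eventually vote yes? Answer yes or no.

yes

With Hana's threshold at 1:
Round 1 — Ben votes yes (initial).
Round 2 — checking thresholds:
  Fay: 1 of 6 neighbours < 6, holds.
  Gus: 1 of 4 neighbours ≥ 1, votes yes.
  Ivy: 1 of 3 neighbours < 2, holds.
  Kai: 1 of 3 neighbours < 3, holds.
Round 3 — checking thresholds:
  Cal: 1 of 2 neighbours < 2, holds.
  Fay: 2 of 6 neighbours < 6, holds.
  Ivy: 2 of 3 neighbours ≥ 2, votes yes.
  Kai: 1 of 3 neighbours < 3, holds.
Round 4 — no new yes votes; cascade stops.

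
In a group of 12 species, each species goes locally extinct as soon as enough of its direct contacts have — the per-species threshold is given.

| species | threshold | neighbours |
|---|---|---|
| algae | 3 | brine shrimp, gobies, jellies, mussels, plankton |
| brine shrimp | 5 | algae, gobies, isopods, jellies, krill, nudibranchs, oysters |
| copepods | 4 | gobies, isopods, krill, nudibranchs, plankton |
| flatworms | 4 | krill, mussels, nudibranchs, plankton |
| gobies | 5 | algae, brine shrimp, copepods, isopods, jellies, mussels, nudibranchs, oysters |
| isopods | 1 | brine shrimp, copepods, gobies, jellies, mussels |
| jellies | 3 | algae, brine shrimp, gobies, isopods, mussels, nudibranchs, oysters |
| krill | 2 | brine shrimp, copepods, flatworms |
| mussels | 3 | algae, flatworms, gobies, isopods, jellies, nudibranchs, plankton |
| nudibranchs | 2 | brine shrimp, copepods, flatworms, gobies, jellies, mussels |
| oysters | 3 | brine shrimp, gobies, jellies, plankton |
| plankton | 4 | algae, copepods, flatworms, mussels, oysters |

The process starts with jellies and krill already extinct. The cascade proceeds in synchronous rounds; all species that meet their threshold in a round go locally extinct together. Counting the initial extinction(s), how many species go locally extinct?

Round 1 — jellies, krill go locally extinct (initial).
Round 2 — checking thresholds:
  algae: 1 of 5 neighbours < 3, below threshold.
  brine shrimp: 2 of 7 neighbours < 5, below threshold.
  copepods: 1 of 5 neighbours < 4, below threshold.
  flatworms: 1 of 4 neighbours < 4, below threshold.
  gobies: 1 of 8 neighbours < 5, below threshold.
  isopods: 1 of 5 neighbours ≥ 1, goes locally extinct.
  mussels: 1 of 7 neighbours < 3, below threshold.
  nudibranchs: 1 of 6 neighbours < 2, below threshold.
  oysters: 1 of 4 neighbours < 3, below threshold.
Round 3 — no new extinctions; cascade stops.

3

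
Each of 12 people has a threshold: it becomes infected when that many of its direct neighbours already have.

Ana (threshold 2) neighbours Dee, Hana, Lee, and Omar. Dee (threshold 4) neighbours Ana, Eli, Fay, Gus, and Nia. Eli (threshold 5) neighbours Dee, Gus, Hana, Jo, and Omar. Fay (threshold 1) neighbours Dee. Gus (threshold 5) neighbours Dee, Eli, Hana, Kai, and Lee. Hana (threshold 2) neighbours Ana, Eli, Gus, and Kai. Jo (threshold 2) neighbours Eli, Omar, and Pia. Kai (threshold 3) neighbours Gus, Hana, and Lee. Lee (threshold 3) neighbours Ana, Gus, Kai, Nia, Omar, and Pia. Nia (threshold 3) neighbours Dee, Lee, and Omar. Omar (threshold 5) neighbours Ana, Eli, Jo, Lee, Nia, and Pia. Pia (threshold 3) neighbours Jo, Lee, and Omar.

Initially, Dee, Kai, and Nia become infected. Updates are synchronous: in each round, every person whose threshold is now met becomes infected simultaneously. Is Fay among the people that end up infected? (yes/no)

Round 1 — Dee, Kai, Nia become infected (initial).
Round 2 — checking thresholds:
  Ana: 1 of 4 neighbours < 2, holds.
  Eli: 1 of 5 neighbours < 5, holds.
  Fay: 1 of 1 neighbours ≥ 1, becomes infected.
  Gus: 2 of 5 neighbours < 5, holds.
  Hana: 1 of 4 neighbours < 2, holds.
  Lee: 2 of 6 neighbours < 3, holds.
  Omar: 1 of 6 neighbours < 5, holds.
Round 3 — no new infections; cascade stops.

yes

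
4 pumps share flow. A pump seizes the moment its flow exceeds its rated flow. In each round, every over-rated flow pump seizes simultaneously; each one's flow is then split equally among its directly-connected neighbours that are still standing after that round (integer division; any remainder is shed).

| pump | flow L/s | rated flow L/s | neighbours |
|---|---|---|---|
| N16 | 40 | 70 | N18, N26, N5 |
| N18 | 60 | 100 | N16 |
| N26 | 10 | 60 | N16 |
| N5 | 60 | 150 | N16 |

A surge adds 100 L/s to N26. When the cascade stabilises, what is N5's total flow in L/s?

Round 1 — N26 at 110 > 60. N26 seizes.
  N26 sheds 110 L/s to N16: 110 each.
    N16: 40+110 = 150 > 70
Round 2 — N16 seizes.
  N16 sheds 150 L/s to N18, N5: 75 each.
    N18: 60+75 = 135 > 100
    N5: 60+75 = 135 ≤ 150
Round 3 — N18 seizes.
  N18 sheds 135 L/s: no online neighbours, lost.
No further seizures.

135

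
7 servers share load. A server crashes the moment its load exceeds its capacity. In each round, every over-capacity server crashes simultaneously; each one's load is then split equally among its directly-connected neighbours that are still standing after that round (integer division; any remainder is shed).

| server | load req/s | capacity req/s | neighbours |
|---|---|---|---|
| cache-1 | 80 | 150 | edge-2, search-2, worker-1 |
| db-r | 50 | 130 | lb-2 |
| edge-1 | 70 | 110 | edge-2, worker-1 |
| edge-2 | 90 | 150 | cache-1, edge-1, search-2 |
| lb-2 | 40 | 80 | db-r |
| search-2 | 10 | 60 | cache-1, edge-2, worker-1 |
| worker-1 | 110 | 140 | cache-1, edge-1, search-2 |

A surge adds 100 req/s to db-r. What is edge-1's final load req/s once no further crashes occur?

70

Round 1 — db-r at 150 > 130. db-r crashes.
  db-r sheds 150 req/s to lb-2: 150 each.
    lb-2: 40+150 = 190 > 80
Round 2 — lb-2 crashes.
  lb-2 sheds 190 req/s: no online neighbours, lost.
No further crashes.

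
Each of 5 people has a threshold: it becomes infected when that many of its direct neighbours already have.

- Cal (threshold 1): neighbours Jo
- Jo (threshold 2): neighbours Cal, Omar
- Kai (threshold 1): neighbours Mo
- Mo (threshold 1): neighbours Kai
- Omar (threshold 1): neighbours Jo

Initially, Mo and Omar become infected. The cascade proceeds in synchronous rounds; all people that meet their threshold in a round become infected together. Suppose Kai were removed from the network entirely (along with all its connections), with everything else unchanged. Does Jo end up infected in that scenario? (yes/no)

With Kai removed:
Round 1 — Mo, Omar become infected (initial).
Round 2 — no new infections; cascade stops.

no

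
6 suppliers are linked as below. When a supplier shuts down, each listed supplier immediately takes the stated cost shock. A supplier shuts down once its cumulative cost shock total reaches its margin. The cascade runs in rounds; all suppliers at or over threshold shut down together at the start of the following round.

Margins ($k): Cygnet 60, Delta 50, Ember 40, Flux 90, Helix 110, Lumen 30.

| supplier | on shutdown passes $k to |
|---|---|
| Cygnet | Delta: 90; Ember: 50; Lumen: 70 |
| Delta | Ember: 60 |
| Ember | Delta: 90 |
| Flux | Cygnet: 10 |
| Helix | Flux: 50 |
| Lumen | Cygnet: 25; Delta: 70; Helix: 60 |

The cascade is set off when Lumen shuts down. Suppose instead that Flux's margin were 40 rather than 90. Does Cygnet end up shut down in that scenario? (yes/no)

no

With Flux's margin at 40:
Round 1 — Lumen shuts down (initial).
  Cygnet: +25 → 25 < 60
  Delta: +70 → 70 ≥ 50
  Helix: +60 → 60 < 110
Round 2 — Delta shuts down.
  Ember: +60 → 60 ≥ 40
Round 3 — Ember shuts down.
No further shutdowns.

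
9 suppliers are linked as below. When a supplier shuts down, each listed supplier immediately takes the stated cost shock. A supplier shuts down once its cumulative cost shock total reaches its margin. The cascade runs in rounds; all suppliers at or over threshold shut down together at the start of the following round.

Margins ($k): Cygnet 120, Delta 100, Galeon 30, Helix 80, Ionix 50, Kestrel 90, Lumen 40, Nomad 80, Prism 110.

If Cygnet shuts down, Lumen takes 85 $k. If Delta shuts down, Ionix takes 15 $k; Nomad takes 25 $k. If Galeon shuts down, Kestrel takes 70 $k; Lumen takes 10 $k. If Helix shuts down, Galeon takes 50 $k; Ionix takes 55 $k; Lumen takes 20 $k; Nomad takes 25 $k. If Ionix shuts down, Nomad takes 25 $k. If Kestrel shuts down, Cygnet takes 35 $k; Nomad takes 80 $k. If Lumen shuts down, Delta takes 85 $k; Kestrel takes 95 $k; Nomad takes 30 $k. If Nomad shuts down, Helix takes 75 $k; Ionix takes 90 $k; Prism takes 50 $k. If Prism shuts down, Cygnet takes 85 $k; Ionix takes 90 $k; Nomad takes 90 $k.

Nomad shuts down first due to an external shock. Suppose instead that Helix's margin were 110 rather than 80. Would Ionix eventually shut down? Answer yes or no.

yes

With Helix's margin at 110:
Round 1 — Nomad shuts down (initial).
  Helix: +75 → 75 < 110
  Ionix: +90 → 90 ≥ 50
  Prism: +50 → 50 < 110
Round 2 — Ionix shuts down.
No further shutdowns.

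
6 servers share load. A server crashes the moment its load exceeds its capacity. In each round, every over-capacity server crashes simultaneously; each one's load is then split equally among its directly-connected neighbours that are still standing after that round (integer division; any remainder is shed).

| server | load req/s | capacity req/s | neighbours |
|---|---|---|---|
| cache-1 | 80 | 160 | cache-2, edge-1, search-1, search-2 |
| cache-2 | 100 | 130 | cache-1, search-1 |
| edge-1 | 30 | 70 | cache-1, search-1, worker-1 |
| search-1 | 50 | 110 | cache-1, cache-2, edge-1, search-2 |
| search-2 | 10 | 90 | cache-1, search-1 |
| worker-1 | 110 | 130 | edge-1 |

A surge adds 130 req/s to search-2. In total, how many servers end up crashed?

Round 1 — search-2 at 140 > 90. search-2 crashes.
  search-2 sheds 140 req/s to cache-1, search-1: 70 each.
    cache-1: 80+70 = 150 ≤ 160
    search-1: 50+70 = 120 > 110
Round 2 — search-1 crashes.
  search-1 sheds 120 req/s to cache-1, cache-2, edge-1: 40 each.
    cache-1: 150+40 = 190 > 160
    cache-2: 100+40 = 140 > 130
    edge-1: 30+40 = 70 ≤ 70
Round 3 — cache-1, cache-2 crash.
  cache-1 sheds 190 req/s to edge-1: 190 each.
    edge-1: 70+190 = 260 > 70
  cache-2 sheds 140 req/s: no online neighbours, lost.
Round 4 — edge-1 crashes.
  edge-1 sheds 260 req/s to worker-1: 260 each.
    worker-1: 110+260 = 370 > 130
Round 5 — worker-1 crashes.
  worker-1 sheds 370 req/s: no online neighbours, lost.
No further crashes.

6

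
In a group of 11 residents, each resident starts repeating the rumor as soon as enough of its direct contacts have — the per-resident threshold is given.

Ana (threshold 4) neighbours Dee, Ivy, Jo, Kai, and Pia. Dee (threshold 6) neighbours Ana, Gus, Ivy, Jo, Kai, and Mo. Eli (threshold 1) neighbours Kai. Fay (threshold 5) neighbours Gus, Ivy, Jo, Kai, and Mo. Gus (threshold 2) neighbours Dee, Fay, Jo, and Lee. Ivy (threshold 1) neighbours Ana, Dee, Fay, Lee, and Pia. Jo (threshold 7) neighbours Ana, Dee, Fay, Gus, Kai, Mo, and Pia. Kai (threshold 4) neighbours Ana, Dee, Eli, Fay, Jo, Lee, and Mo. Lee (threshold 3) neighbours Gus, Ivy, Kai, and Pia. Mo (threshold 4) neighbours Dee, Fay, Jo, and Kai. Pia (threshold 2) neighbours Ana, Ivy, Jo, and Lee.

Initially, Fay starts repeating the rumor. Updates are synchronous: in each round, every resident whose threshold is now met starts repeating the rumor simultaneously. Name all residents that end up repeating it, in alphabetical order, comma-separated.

Fay, Ivy

Round 1 — Fay starts repeating the rumor (initial).
Round 2 — checking thresholds:
  Gus: 1 of 4 neighbours < 2, not yet.
  Ivy: 1 of 5 neighbours ≥ 1, starts repeating the rumor.
  Jo: 1 of 7 neighbours < 7, not yet.
  Kai: 1 of 7 neighbours < 4, not yet.
  Mo: 1 of 4 neighbours < 4, not yet.
Round 3 — no new spreads; cascade stops.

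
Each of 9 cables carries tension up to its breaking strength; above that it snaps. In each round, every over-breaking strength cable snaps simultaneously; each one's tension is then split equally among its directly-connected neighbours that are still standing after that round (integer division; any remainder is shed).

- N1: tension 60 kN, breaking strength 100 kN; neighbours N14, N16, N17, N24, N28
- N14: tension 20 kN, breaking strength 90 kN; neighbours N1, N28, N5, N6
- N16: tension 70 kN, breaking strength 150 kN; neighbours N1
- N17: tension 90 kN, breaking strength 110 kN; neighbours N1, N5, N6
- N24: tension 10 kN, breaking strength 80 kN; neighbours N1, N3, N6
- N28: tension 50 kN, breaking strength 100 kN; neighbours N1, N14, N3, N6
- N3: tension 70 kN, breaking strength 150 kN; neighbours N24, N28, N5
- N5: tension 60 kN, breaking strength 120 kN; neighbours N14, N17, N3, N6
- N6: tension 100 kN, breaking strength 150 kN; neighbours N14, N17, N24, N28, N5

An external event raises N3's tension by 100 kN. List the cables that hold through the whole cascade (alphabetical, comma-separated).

Round 1 — N3 at 170 > 150. N3 snaps.
  N3 sheds 170 kN to N24, N28, N5: 56 each (2 lost).
    N24: 10+56 = 66 ≤ 80
    N28: 50+56 = 106 > 100
    N5: 60+56 = 116 ≤ 120
Round 2 — N28 snaps.
  N28 sheds 106 kN to N1, N14, N6: 35 each (1 lost).
    N1: 60+35 = 95 ≤ 100
    N14: 20+35 = 55 ≤ 90
    N6: 100+35 = 135 ≤ 150
No further breaks.

N1, N14, N16, N17, N24, N5, N6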